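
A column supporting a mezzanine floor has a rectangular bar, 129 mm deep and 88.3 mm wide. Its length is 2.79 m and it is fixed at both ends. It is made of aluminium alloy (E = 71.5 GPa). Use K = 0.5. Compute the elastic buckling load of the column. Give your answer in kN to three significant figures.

Buckling occurs about the weak axis: I_min = h·b³/12 with b = 88.3 mm (the shorter side).
I_min = 129×88.3³/12 = 7.401×10^6 mm⁴
I = 7.401×10^6 mm⁴ = 7.401×10^-6 m⁴
Effective length L_e = K·L = 0.5 × 2.79 = 1.395 m
P_cr = π²EI / L_e² = π² × 71.5×10⁹ × 7.401×10^-6 / 1.395² = 2.684×10^6 N

P_cr ≈ 2680 kN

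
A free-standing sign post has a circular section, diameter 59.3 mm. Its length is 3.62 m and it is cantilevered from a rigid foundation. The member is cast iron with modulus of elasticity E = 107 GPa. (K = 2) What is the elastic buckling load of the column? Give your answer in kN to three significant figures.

P_cr ≈ 12.2 kN

I = πd⁴/64 = π×59.3⁴/64 = 6.070×10^5 mm⁴
I = 6.070×10^5 mm⁴ = 6.070×10^-7 m⁴
Effective length L_e = K·L = 2 × 3.62 = 7.240 m
P_cr = π²EI / L_e² = π² × 107×10⁹ × 6.070×10^-7 / 7.240² = 1.223×10^4 N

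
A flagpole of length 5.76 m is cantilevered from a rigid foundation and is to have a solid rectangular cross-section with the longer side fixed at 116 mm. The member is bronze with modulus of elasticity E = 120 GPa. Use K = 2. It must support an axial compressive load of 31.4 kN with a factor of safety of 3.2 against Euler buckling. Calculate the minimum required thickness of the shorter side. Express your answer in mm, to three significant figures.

Required P_cr = n·P = 3.2 × 31.4 = 100.5 kN
L_e = K·L = 2 × 5.76 = 11.52 m
Required I = P_cr·L_e²/(π²E) = 1.005×10^5 × 11.52² / (π² × 1.20×10^11) = 1.126×10^-5 m⁴
I_req = 1.126×10^7 mm⁴
Rectangle, weak axis: I_min = h·b³/12 with h = 116 mm fixed  ⇒  b = (12I/h)^(1/3) = 105 mm

b ≈ 105 mm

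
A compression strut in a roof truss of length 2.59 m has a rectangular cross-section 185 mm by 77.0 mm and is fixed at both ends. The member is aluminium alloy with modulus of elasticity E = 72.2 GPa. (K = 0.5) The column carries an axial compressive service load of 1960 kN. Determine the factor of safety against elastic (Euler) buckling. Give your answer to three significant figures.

Buckling occurs about the weak axis: I_min = h·b³/12 with b = 77.0 mm (the shorter side).
I_min = 185×77.0³/12 = 7.038×10^6 mm⁴
I = 7.038×10^6 mm⁴ = 7.038×10^-6 m⁴
Effective length L_e = K·L = 0.5 × 2.59 = 1.295 m
P_cr = π²EI / L_e² = π² × 72.2×10⁹ × 7.038×10^-6 / 1.295² = 2.991×10^6 N
Factor of safety n = P_cr / P = 2990.6 / 1960 = 1.53

n ≈ 1.53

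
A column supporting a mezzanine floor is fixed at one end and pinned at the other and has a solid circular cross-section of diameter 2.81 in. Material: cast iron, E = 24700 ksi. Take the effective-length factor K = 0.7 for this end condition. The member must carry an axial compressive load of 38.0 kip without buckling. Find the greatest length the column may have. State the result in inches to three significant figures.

L_max ≈ 200 in

I = πd⁴/64 = π×2.81⁴/64 = 3.061 in⁴
At the buckling limit P_cr = P = 3.800×10^4 lb
From P_cr = π²EI/(K·L)²:  L = (1/K)·√(π²EI/P_cr) = (1/0.7)·√(π²×2.47×10^7×3.061/3.800×10^4)
L = 200 in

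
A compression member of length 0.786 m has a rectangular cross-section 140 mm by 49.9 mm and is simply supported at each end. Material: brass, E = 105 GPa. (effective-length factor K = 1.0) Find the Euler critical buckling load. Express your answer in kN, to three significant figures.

P_cr ≈ 2430 kN

Buckling occurs about the weak axis: I_min = h·b³/12 with b = 49.9 mm (the shorter side).
I_min = 140×49.9³/12 = 1.450×10^6 mm⁴
I = 1.450×10^6 mm⁴ = 1.450×10^-6 m⁴
Effective length L_e = K·L = 1 × 0.786 = 0.7860 m
P_cr = π²EI / L_e² = π² × 105×10⁹ × 1.450×10^-6 / 0.7860² = 2.432×10^6 N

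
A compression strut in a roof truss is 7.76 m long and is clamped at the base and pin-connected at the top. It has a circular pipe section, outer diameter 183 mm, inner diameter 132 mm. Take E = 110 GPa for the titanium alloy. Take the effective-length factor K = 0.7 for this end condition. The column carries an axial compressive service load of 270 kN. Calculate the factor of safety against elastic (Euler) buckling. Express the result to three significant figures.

d_o = 183 mm, d_i = 132 mm
I = π(d_o⁴ − d_i⁴)/64 = π(183⁴ − 132.0⁴)/64 = 4.015×10^7 mm⁴
I = 4.015×10^7 mm⁴ = 4.015×10^-5 m⁴
Effective length L_e = K·L = 0.7 × 7.76 = 5.432 m
P_cr = π²EI / L_e² = π² × 110×10⁹ × 4.015×10^-5 / 5.432² = 1.477×10^6 N
Factor of safety n = P_cr / P = 1477.2 / 270 = 5.47

n ≈ 5.47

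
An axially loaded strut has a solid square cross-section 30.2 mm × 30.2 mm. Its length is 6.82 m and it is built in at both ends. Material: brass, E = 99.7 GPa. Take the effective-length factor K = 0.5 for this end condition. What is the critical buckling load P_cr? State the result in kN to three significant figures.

P_cr ≈ 5.87 kN

I = a⁴/12 = 30.2⁴/12 = 6.932×10^4 mm⁴
I = 6.932×10^4 mm⁴ = 6.932×10^-8 m⁴
Effective length L_e = K·L = 0.5 × 6.82 = 3.410 m
P_cr = π²EI / L_e² = π² × 99.7×10⁹ × 6.932×10^-8 / 3.410² = 5.866×10^3 N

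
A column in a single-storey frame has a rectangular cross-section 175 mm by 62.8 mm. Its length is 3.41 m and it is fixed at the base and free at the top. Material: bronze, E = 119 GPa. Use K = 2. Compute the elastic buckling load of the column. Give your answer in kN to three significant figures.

P_cr ≈ 91.2 kN

Buckling occurs about the weak axis: I_min = h·b³/12 with b = 62.8 mm (the shorter side).
I_min = 175×62.8³/12 = 3.612×10^6 mm⁴
I = 3.612×10^6 mm⁴ = 3.612×10^-6 m⁴
Effective length L_e = K·L = 2 × 3.41 = 6.820 m
P_cr = π²EI / L_e² = π² × 119×10⁹ × 3.612×10^-6 / 6.820² = 9.120×10^4 N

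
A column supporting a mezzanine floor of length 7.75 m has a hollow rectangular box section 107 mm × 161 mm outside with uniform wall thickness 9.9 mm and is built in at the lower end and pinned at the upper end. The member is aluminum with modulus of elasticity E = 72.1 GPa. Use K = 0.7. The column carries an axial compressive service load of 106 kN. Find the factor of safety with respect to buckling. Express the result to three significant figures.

Inner dimensions: h_i = 161 − 2×9.9 = 141.2 mm, b_i = 107 − 2×9.9 = 87.20 mm
Weak-axis I_min = (h_o·b_o³ − h_i·b_i³)/12 with b_o = 107, b_i = 87.20 mm (shorter outer/inner sides).
I_min = (161×107³ − 141.2×87.20³)/12 = 8.634×10^6 mm⁴
I = 8.634×10^6 mm⁴ = 8.634×10^-6 m⁴
Effective length L_e = K·L = 0.7 × 7.75 = 5.425 m
P_cr = π²EI / L_e² = π² × 72.1×10⁹ × 8.634×10^-6 / 5.425² = 2.088×10^5 N
Factor of safety n = P_cr / P = 208.76 / 106 = 1.97

n ≈ 1.97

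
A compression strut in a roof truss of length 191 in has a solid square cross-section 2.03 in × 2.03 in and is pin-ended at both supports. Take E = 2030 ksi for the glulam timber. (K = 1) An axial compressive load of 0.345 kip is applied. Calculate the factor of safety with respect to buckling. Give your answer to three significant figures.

n ≈ 2.25

I = a⁴/12 = 2.03⁴/12 = 1.415 in⁴
Effective length L_e = K·L = 1 × 191 = 191.0 in
P_cr = π²EI / L_e² = π² × 2030×10³ × 1.415 / 191.0² = 777.2 lb
Factor of safety n = P_cr / P = 0.77720 / 0.345 = 2.25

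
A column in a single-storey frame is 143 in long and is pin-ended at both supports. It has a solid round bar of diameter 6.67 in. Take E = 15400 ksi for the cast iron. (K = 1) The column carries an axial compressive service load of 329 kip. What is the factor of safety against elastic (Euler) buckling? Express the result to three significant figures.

I = πd⁴/64 = π×6.67⁴/64 = 97.16 in⁴
Effective length L_e = K·L = 1 × 143 = 143.0 in
P_cr = π²EI / L_e² = π² × 15400×10³ × 97.16 / 143.0² = 7.221×10^5 lb
Factor of safety n = P_cr / P = 722.14 / 329 = 2.19

n ≈ 2.19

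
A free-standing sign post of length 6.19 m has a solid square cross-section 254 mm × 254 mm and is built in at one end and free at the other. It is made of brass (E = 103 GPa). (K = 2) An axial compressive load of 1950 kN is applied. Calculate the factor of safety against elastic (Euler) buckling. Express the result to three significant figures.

n ≈ 1.18

I = a⁴/12 = 254⁴/12 = 3.469×10^8 mm⁴
I = 3.469×10^8 mm⁴ = 3.469×10^-4 m⁴
Effective length L_e = K·L = 2 × 6.19 = 12.38 m
P_cr = π²EI / L_e² = π² × 103×10⁹ × 3.469×10^-4 / 12.38² = 2.301×10^6 N
Factor of safety n = P_cr / P = 2300.6 / 1950 = 1.18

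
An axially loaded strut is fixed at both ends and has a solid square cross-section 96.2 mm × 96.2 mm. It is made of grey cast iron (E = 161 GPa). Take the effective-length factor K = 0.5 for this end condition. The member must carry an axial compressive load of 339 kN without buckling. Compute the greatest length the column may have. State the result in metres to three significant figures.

I = a⁴/12 = 96.2⁴/12 = 7.137×10^6 mm⁴
I = 7.137×10^-6 m⁴
At the buckling limit P_cr = P = 3.390×10^5 N
From P_cr = π²EI/(K·L)²:  L = (1/K)·√(π²EI/P_cr) = (1/0.5)·√(π²×1.61×10^11×7.137×10^-6/3.390×10^5)
L = 11.6 m

L_max ≈ 11.6 m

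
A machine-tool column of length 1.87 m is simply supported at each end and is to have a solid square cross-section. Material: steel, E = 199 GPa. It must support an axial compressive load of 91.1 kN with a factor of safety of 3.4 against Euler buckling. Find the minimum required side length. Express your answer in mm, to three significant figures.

Required P_cr = n·P = 3.4 × 91.1 = 309.7 kN
L_e = K·L = 1 × 1.87 = 1.870 m
Required I = P_cr·L_e²/(π²E) = 3.097×10^5 × 1.870² / (π² × 1.99×10^11) = 5.515×10^-7 m⁴
I_req = 5.515×10^5 mm⁴
Solid square: I = a⁴/12  ⇒  a = (12I)^(1/4) = (12×5.515×10^5)^(1/4) = 50.7 mm

a ≈ 50.7 mm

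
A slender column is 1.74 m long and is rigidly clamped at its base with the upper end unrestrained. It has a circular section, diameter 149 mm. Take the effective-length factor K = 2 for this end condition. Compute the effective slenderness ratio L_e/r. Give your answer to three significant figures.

λ ≈ 93.4

I = πd⁴/64 = π×149⁴/64 = 2.419×10^7 mm⁴
A = 1.744×10^4 mm²;  r_min = √(I/A) = √(2.419×10^7/1.744×10^4) = 37.25 mm
L_e = K·L = 2 × 1.74 m = 3.480 m = 3480.0 mm
λ = L_e / r_min = 3480.0 / 37.25 = 93.4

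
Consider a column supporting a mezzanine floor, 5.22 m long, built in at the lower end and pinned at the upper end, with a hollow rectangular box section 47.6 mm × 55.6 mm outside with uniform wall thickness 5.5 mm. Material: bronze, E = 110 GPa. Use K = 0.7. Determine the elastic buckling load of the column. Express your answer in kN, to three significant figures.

Inner dimensions: h_i = 55.6 − 2×5.5 = 44.60 mm, b_i = 47.6 − 2×5.5 = 36.60 mm
Weak-axis I_min = (h_o·b_o³ − h_i·b_i³)/12 with b_o = 47.6, b_i = 36.60 mm (shorter outer/inner sides).
I_min = (55.6×47.6³ − 44.60×36.60³)/12 = 3.175×10^5 mm⁴
I = 3.175×10^5 mm⁴ = 3.175×10^-7 m⁴
Effective length L_e = K·L = 0.7 × 5.22 = 3.654 m
P_cr = π²EI / L_e² = π² × 110×10⁹ × 3.175×10^-7 / 3.654² = 2.582×10^4 N

P_cr ≈ 25.8 kN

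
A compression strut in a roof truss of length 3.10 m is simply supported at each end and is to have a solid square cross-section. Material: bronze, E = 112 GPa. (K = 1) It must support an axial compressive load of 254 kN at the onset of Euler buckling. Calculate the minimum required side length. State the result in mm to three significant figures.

a ≈ 71.7 mm

L_e = K·L = 1 × 3.10 = 3.100 m
Required I = P_cr·L_e²/(π²E) = 2.540×10^5 × 3.100² / (π² × 1.12×10^11) = 2.208×10^-6 m⁴
I_req = 2.208×10^6 mm⁴
Solid square: I = a⁴/12  ⇒  a = (12I)^(1/4) = (12×2.208×10^6)^(1/4) = 71.7 mm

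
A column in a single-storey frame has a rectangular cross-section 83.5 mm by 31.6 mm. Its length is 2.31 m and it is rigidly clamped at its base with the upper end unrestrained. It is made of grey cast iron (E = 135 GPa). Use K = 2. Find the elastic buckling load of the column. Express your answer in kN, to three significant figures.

Buckling occurs about the weak axis: I_min = h·b³/12 with b = 31.6 mm (the shorter side).
I_min = 83.5×31.6³/12 = 2.196×10^5 mm⁴
I = 2.196×10^5 mm⁴ = 2.196×10^-7 m⁴
Effective length L_e = K·L = 2 × 2.31 = 4.620 m
P_cr = π²EI / L_e² = π² × 135×10⁹ × 2.196×10^-7 / 4.620² = 1.371×10^4 N

P_cr ≈ 13.7 kN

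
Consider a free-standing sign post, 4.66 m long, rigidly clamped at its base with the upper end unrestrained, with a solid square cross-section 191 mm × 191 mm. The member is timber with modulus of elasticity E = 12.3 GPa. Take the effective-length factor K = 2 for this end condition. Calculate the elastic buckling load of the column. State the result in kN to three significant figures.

P_cr ≈ 155 kN

I = a⁴/12 = 191⁴/12 = 1.109×10^8 mm⁴
I = 1.109×10^8 mm⁴ = 1.109×10^-4 m⁴
Effective length L_e = K·L = 2 × 4.66 = 9.320 m
P_cr = π²EI / L_e² = π² × 12.3×10⁹ × 1.109×10^-4 / 9.320² = 1.550×10^5 N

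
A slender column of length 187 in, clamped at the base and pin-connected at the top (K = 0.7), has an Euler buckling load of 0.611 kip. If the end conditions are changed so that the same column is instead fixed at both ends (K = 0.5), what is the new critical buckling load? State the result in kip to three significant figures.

P_cr ∝ 1/K², so P_cr,new = P_cr,old × (K_old/K_new)² = 0.611 × (0.7/0.5)²
= 0.611 × 1.960 = 1.20 kip

P_cr ≈ 1.20 kip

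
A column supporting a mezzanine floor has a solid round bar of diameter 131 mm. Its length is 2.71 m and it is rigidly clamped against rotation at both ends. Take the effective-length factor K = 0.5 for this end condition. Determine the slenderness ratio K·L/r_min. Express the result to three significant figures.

λ ≈ 41.4

I = πd⁴/64 = π×131⁴/64 = 1.446×10^7 mm⁴
A = 1.348×10^4 mm²;  r_min = √(I/A) = √(1.446×10^7/1.348×10^4) = 32.75 mm
L_e = K·L = 0.5 × 2.71 m = 1.355 m = 1355.0 mm
λ = L_e / r_min = 1355.0 / 32.75 = 41.4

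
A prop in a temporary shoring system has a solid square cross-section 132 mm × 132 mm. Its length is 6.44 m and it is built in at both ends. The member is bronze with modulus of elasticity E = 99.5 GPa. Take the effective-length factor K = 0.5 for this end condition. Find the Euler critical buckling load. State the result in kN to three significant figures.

I = a⁴/12 = 132⁴/12 = 2.530×10^7 mm⁴
I = 2.530×10^7 mm⁴ = 2.530×10^-5 m⁴
Effective length L_e = K·L = 0.5 × 6.44 = 3.220 m
P_cr = π²EI / L_e² = π² × 99.5×10⁹ × 2.530×10^-5 / 3.220² = 2.396×10^6 N

P_cr ≈ 2400 kN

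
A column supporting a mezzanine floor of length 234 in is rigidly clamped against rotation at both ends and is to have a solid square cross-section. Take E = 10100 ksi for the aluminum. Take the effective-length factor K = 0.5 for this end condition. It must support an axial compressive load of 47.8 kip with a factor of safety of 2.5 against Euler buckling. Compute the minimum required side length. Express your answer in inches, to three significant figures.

a ≈ 3.75 in

Required P_cr = n·P = 2.5 × 47.8 = 119.5 kip
L_e = K·L = 0.5 × 234 = 117.0 in
Required I = P_cr·L_e²/(π²E) = 1.195×10^5 × 117.0² / (π² × 1.01×10^7) = 16.41 in⁴
Solid square: I = a⁴/12  ⇒  a = (12I)^(1/4) = (12×16.41)^(1/4) = 3.75 in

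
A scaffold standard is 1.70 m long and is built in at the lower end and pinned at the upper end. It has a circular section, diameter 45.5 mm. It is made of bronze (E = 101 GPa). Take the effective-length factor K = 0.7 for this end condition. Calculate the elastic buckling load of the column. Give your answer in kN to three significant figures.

I = πd⁴/64 = π×45.5⁴/64 = 2.104×10^5 mm⁴
I = 2.104×10^5 mm⁴ = 2.104×10^-7 m⁴
Effective length L_e = K·L = 0.7 × 1.70 = 1.190 m
P_cr = π²EI / L_e² = π² × 101×10⁹ × 2.104×10^-7 / 1.190² = 1.481×10^5 N

P_cr ≈ 148 kN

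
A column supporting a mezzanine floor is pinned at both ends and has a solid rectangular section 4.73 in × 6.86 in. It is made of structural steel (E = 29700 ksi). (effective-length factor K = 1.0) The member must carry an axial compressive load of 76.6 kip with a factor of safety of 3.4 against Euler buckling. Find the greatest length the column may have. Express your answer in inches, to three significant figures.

Buckling occurs about the weak axis: I_min = h·b³/12 with b = 4.73 in (the shorter side).
I_min = 6.86×4.73³/12 = 60.50 in⁴
Required critical load P_cr = n·P = 3.4 × 76.6 = 260.4 kip = 2.604×10^5 lb
From P_cr = π²EI/(K·L)²:  L = (1/K)·√(π²EI/P_cr) = (1/1)·√(π²×2.97×10^7×60.50/2.604×10^5)
L = 261 in

L_max ≈ 261 in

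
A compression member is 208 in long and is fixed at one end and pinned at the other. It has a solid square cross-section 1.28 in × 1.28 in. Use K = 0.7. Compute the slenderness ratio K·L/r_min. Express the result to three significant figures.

For a square r = a/√12 = 1.28/√12 = 0.3695 in
L_e = K·L = 0.7 × 208 = 145.6 in
λ = L_e / r_min = 145.60 / 0.3695 = 394

λ ≈ 394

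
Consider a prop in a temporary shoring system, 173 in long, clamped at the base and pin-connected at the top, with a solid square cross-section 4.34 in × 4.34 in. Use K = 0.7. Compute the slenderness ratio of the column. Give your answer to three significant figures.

I = a⁴/12 = 4.34⁴/12 = 29.56 in⁴
A = 18.84 in²;  r_min = √(I/A) = √(29.56/18.84) = 1.253 in
L_e = K·L = 0.7 × 173 = 121.1 in
λ = L_e / r_min = 121.10 / 1.253 = 96.7

λ ≈ 96.7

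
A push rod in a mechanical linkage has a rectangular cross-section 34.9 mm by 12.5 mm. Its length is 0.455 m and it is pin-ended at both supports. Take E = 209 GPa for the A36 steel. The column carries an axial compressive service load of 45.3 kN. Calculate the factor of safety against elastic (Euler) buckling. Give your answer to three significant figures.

Buckling occurs about the weak axis: I_min = h·b³/12 with b = 12.5 mm (the shorter side).
I_min = 34.9×12.5³/12 = 5.680×10^3 mm⁴
I = 5.680×10^3 mm⁴ = 5.680×10^-9 m⁴
Effective length L_e = K·L = 1 × 0.455 = 0.4550 m
P_cr = π²EI / L_e² = π² × 209×10⁹ × 5.680×10^-9 / 0.4550² = 5.660×10^4 N
Factor of safety n = P_cr / P = 56.598 / 45.3 = 1.25

n ≈ 1.25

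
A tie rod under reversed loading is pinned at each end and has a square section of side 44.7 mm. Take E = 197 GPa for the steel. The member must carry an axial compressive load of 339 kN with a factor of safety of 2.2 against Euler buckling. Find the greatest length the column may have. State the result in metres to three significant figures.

L_max ≈ 0.931 m

I = a⁴/12 = 44.7⁴/12 = 3.327×10^5 mm⁴
I = 3.327×10^-7 m⁴
Required critical load P_cr = n·P = 2.2 × 339 = 745.8 kN = 7.458×10^5 N
From P_cr = π²EI/(K·L)²:  L = (1/K)·√(π²EI/P_cr) = (1/1)·√(π²×1.97×10^11×3.327×10^-7/7.458×10^5)
L = 0.931 m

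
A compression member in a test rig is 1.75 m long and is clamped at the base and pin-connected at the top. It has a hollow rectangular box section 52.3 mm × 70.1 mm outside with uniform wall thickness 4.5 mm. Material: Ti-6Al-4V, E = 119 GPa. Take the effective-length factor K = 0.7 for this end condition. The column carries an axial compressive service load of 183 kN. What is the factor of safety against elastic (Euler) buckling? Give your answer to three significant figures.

n ≈ 1.81

Inner dimensions: h_i = 70.1 − 2×4.5 = 61.10 mm, b_i = 52.3 − 2×4.5 = 43.30 mm
Weak-axis I_min = (h_o·b_o³ − h_i·b_i³)/12 with b_o = 52.3, b_i = 43.30 mm (shorter outer/inner sides).
I_min = (70.1×52.3³ − 61.10×43.30³)/12 = 4.223×10^5 mm⁴
I = 4.223×10^5 mm⁴ = 4.223×10^-7 m⁴
Effective length L_e = K·L = 0.7 × 1.75 = 1.225 m
P_cr = π²EI / L_e² = π² × 119×10⁹ × 4.223×10^-7 / 1.225² = 3.305×10^5 N
Factor of safety n = P_cr / P = 330.54 / 183 = 1.81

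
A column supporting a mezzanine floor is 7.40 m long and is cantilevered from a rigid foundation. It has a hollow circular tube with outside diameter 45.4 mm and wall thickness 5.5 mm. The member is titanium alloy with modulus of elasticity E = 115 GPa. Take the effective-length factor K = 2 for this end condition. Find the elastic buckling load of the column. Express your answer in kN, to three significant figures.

Inner diameter d_i = 45.4 − 2×5.5 = 34.40 mm
I = π(d_o⁴ − d_i⁴)/64 = π(45.4⁴ − 34.40⁴)/64 = 1.398×10^5 mm⁴
I = 1.398×10^5 mm⁴ = 1.398×10^-7 m⁴
Effective length L_e = K·L = 2 × 7.40 = 14.80 m
P_cr = π²EI / L_e² = π² × 115×10⁹ × 1.398×10^-7 / 14.80² = 724.4 N

P_cr ≈ 0.724 kN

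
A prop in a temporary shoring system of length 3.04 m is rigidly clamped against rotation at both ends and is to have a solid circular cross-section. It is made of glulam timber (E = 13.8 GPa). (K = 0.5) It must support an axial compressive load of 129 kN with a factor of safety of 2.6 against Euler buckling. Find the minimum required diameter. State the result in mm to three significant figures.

Required P_cr = n·P = 2.6 × 129 = 335.4 kN
L_e = K·L = 0.5 × 3.04 = 1.520 m
Required I = P_cr·L_e²/(π²E) = 3.354×10^5 × 1.520² / (π² × 1.38×10^10) = 5.689×10^-6 m⁴
I_req = 5.689×10^6 mm⁴
Solid circle: I = πd⁴/64  ⇒  d = (64I/π)^(1/4) = (64×5.689×10^6/π)^(1/4) = 104 mm

d ≈ 104 mm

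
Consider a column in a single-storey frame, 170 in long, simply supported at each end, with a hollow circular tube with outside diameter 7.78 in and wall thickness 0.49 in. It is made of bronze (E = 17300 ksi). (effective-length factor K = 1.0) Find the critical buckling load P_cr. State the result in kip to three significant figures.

P_cr ≈ 442 kip

Inner diameter d_i = 7.78 − 2×0.49 = 6.800 in
I = π(d_o⁴ − d_i⁴)/64 = π(7.78⁴ − 6.800⁴)/64 = 74.89 in⁴
Effective length L_e = K·L = 1 × 170 = 170.0 in
P_cr = π²EI / L_e² = π² × 17300×10³ × 74.89 / 170.0² = 4.424×10^5 lb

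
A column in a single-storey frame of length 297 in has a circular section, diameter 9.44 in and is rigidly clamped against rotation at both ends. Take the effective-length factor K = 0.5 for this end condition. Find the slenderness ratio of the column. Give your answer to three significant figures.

λ ≈ 62.9

For a solid circle r = d/4 = 9.44/4 = 2.360 in
L_e = K·L = 0.5 × 297 = 148.5 in
λ = L_e / r_min = 148.50 / 2.360 = 62.9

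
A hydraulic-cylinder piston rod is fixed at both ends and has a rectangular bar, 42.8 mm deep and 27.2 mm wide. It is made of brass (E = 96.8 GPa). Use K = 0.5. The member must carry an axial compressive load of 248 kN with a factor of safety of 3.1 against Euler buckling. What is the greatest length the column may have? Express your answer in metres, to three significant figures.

L_max ≈ 0.597 m

Buckling occurs about the weak axis: I_min = h·b³/12 with b = 27.2 mm (the shorter side).
I_min = 42.8×27.2³/12 = 7.177×10^4 mm⁴
I = 7.177×10^-8 m⁴
Required critical load P_cr = n·P = 3.1 × 248 = 768.8 kN = 7.688×10^5 N
From P_cr = π²EI/(K·L)²:  L = (1/K)·√(π²EI/P_cr) = (1/0.5)·√(π²×9.68×10^10×7.177×10^-8/7.688×10^5)
L = 0.597 m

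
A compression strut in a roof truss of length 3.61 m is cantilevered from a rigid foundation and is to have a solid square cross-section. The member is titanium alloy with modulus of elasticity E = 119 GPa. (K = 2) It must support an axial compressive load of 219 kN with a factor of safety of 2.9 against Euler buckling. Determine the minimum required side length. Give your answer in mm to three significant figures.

Required P_cr = n·P = 2.9 × 219 = 635.1 kN
L_e = K·L = 2 × 3.61 = 7.220 m
Required I = P_cr·L_e²/(π²E) = 6.351×10^5 × 7.220² / (π² × 1.19×10^11) = 2.819×10^-5 m⁴
I_req = 2.819×10^7 mm⁴
Solid square: I = a⁴/12  ⇒  a = (12I)^(1/4) = (12×2.819×10^7)^(1/4) = 136 mm

a ≈ 136 mm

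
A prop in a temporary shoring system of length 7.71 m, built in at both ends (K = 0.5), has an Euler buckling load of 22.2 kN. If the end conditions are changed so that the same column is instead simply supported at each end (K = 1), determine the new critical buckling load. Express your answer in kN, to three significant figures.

P_cr ≈ 5.55 kN

P_cr ∝ 1/K², so P_cr,new = P_cr,old × (K_old/K_new)² = 22.2 × (0.5/1)²
= 22.2 × 0.2500 = 5.55 kN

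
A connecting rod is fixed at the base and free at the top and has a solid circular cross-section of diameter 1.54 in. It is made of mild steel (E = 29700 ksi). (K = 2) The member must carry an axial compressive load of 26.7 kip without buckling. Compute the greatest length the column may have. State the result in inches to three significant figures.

I = πd⁴/64 = π×1.54⁴/64 = 0.2761 in⁴
At the buckling limit P_cr = P = 2.670×10^4 lb
From P_cr = π²EI/(K·L)²:  L = (1/K)·√(π²EI/P_cr) = (1/2)·√(π²×2.97×10^7×0.2761/2.670×10^4)
L = 27.5 in

L_max ≈ 27.5 in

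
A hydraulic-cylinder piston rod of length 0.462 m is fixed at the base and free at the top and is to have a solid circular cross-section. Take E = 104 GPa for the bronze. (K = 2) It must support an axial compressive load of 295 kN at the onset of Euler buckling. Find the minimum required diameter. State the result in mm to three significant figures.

d ≈ 47.3 mm

L_e = K·L = 2 × 0.462 = 0.9240 m
Required I = P_cr·L_e²/(π²E) = 2.950×10^5 × 0.9240² / (π² × 1.04×10^11) = 2.454×10^-7 m⁴
I_req = 2.454×10^5 mm⁴
Solid circle: I = πd⁴/64  ⇒  d = (64I/π)^(1/4) = (64×2.454×10^5/π)^(1/4) = 47.3 mm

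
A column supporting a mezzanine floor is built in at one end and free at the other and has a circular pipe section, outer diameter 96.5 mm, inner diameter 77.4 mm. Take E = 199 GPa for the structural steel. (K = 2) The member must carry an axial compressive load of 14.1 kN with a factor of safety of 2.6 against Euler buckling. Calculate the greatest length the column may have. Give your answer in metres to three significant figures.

d_o = 96.5 mm, d_i = 77.4 mm
I = π(d_o⁴ − d_i⁴)/64 = π(96.5⁴ − 77.40⁴)/64 = 2.495×10^6 mm⁴
I = 2.495×10^-6 m⁴
Required critical load P_cr = n·P = 2.6 × 14.1 = 36.66 kN = 3.666×10^4 N
From P_cr = π²EI/(K·L)²:  L = (1/K)·√(π²EI/P_cr) = (1/2)·√(π²×1.99×10^11×2.495×10^-6/3.666×10^4)
L = 5.78 m

L_max ≈ 5.78 m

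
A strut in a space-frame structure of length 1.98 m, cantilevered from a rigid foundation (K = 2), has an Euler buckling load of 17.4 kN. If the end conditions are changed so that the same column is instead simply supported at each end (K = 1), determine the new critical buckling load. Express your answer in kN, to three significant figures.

P_cr ≈ 69.6 kN

P_cr ∝ 1/K², so P_cr,new = P_cr,old × (K_old/K_new)² = 17.4 × (2/1)²
= 17.4 × 4.000 = 69.6 kN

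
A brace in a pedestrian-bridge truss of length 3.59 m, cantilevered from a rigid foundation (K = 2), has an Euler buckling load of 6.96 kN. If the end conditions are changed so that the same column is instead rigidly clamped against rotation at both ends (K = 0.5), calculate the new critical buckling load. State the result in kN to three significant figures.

P_cr ≈ 111 kN

P_cr ∝ 1/K², so P_cr,new = P_cr,old × (K_old/K_new)² = 6.96 × (2/0.5)²
= 6.96 × 16.00 = 111 kN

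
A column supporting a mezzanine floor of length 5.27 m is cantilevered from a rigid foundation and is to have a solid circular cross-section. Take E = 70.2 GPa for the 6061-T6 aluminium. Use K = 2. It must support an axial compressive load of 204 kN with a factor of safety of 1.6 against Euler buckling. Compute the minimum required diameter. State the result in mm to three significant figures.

Required P_cr = n·P = 1.6 × 204 = 326.4 kN
L_e = K·L = 2 × 5.27 = 10.54 m
Required I = P_cr·L_e²/(π²E) = 3.264×10^5 × 10.54² / (π² × 7.02×10^10) = 5.234×10^-5 m⁴
I_req = 5.234×10^7 mm⁴
Solid circle: I = πd⁴/64  ⇒  d = (64I/π)^(1/4) = (64×5.234×10^7/π)^(1/4) = 181 mm

d ≈ 181 mm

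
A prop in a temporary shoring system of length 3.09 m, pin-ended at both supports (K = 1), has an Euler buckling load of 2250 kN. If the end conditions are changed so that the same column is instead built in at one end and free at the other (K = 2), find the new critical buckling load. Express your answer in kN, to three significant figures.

P_cr ∝ 1/K², so P_cr,new = P_cr,old × (K_old/K_new)² = 2250 × (1/2)²
= 2250 × 0.2500 = 562 kN

P_cr ≈ 562 kN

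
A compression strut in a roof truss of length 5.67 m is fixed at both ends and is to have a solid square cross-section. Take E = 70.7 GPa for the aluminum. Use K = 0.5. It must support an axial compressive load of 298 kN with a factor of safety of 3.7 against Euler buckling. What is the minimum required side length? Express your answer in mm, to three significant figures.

a ≈ 111 mm

Required P_cr = n·P = 3.7 × 298 = 1103 kN
L_e = K·L = 0.5 × 5.67 = 2.835 m
Required I = P_cr·L_e²/(π²E) = 1.103×10^6 × 2.835² / (π² × 7.07×10^10) = 1.270×10^-5 m⁴
I_req = 1.270×10^7 mm⁴
Solid square: I = a⁴/12  ⇒  a = (12I)^(1/4) = (12×1.270×10^7)^(1/4) = 111 mm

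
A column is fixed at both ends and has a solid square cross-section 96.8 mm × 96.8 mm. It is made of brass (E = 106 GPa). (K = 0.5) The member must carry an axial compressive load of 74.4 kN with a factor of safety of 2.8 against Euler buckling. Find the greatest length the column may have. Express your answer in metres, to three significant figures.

I = a⁴/12 = 96.8⁴/12 = 7.317×10^6 mm⁴
I = 7.317×10^-6 m⁴
Required critical load P_cr = n·P = 2.8 × 74.4 = 208.3 kN = 2.083×10^5 N
From P_cr = π²EI/(K·L)²:  L = (1/K)·√(π²EI/P_cr) = (1/0.5)·√(π²×1.06×10^11×7.317×10^-6/2.083×10^5)
L = 12.1 m

L_max ≈ 12.1 m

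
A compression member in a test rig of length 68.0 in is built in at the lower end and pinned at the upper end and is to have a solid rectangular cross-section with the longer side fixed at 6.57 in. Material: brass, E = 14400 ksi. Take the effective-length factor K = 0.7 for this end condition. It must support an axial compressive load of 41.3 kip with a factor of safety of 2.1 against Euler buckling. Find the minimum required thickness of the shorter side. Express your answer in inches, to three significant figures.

Required P_cr = n·P = 2.1 × 41.3 = 86.73 kip
L_e = K·L = 0.7 × 68.0 = 47.60 in
Required I = P_cr·L_e²/(π²E) = 8.673×10^4 × 47.60² / (π² × 1.44×10^7) = 1.383 in⁴
Rectangle, weak axis: I_min = h·b³/12 with h = 6.57 in fixed  ⇒  b = (12I/h)^(1/3) = 1.36 in

b ≈ 1.36 in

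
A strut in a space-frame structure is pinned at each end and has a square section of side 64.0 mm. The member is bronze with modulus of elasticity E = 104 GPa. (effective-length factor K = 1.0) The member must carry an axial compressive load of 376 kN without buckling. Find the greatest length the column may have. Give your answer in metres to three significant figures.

L_max ≈ 1.95 m

I = a⁴/12 = 64.0⁴/12 = 1.398×10^6 mm⁴
I = 1.398×10^-6 m⁴
At the buckling limit P_cr = P = 3.760×10^5 N
From P_cr = π²EI/(K·L)²:  L = (1/K)·√(π²EI/P_cr) = (1/1)·√(π²×1.04×10^11×1.398×10^-6/3.760×10^5)
L = 1.95 m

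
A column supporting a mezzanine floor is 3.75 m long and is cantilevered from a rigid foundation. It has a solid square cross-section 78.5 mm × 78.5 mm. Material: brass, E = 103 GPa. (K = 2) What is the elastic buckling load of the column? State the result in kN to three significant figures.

P_cr ≈ 57.2 kN

I = a⁴/12 = 78.5⁴/12 = 3.164×10^6 mm⁴
I = 3.164×10^6 mm⁴ = 3.164×10^-6 m⁴
Effective length L_e = K·L = 2 × 3.75 = 7.500 m
P_cr = π²EI / L_e² = π² × 103×10⁹ × 3.164×10^-6 / 7.500² = 5.719×10^4 N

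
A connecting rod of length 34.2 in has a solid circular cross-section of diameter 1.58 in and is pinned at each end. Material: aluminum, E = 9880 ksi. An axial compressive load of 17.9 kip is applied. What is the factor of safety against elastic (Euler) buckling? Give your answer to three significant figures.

n ≈ 1.42

I = πd⁴/64 = π×1.58⁴/64 = 0.3059 in⁴
Effective length L_e = K·L = 1 × 34.2 = 34.20 in
P_cr = π²EI / L_e² = π² × 9880×10³ × 0.3059 / 34.20² = 2.550×10^4 lb
Factor of safety n = P_cr / P = 25.504 / 17.9 = 1.42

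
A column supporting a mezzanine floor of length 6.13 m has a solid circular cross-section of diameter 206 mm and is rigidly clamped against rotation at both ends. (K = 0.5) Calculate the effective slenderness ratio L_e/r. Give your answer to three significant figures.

For a solid circle r = d/4 = 206/4 = 51.50 mm
L_e = K·L = 0.5 × 6.13 m = 3.065 m = 3065.0 mm
λ = L_e / r_min = 3065.0 / 51.50 = 59.5

λ ≈ 59.5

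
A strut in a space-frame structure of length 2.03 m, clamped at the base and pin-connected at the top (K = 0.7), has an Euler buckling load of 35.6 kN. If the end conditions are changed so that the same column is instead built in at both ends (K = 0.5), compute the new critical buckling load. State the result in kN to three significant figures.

P_cr ∝ 1/K², so P_cr,new = P_cr,old × (K_old/K_new)² = 35.6 × (0.7/0.5)²
= 35.6 × 1.960 = 69.8 kN

P_cr ≈ 69.8 kN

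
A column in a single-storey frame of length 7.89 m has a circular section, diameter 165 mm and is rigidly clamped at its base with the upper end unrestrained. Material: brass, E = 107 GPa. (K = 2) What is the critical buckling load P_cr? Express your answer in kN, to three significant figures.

P_cr ≈ 154 kN

I = πd⁴/64 = π×165⁴/64 = 3.638×10^7 mm⁴
I = 3.638×10^7 mm⁴ = 3.638×10^-5 m⁴
Effective length L_e = K·L = 2 × 7.89 = 15.78 m
P_cr = π²EI / L_e² = π² × 107×10⁹ × 3.638×10^-5 / 15.78² = 1.543×10^5 N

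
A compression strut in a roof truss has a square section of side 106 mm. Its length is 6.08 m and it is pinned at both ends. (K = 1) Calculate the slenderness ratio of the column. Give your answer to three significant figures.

λ ≈ 199

I = a⁴/12 = 106⁴/12 = 1.052×10^7 mm⁴
A = 1.124×10^4 mm²;  r_min = √(I/A) = √(1.052×10^7/1.124×10^4) = 30.60 mm
L_e = K·L = 1 × 6.08 m = 6.080 m = 6080.0 mm
λ = L_e / r_min = 6080.0 / 30.60 = 199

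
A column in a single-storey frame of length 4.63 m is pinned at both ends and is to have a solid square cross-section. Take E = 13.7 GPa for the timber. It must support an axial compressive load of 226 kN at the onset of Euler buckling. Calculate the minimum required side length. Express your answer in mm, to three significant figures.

a ≈ 144 mm

L_e = K·L = 1 × 4.63 = 4.630 m
Required I = P_cr·L_e²/(π²E) = 2.260×10^5 × 4.630² / (π² × 1.37×10^10) = 3.583×10^-5 m⁴
I_req = 3.583×10^7 mm⁴
Solid square: I = a⁴/12  ⇒  a = (12I)^(1/4) = (12×3.583×10^7)^(1/4) = 144 mm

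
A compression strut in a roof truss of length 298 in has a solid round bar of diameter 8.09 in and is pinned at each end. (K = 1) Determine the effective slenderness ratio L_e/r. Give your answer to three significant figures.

I = πd⁴/64 = π×8.09⁴/64 = 210.3 in⁴
A = 51.40 in²;  r_min = √(I/A) = √(210.3/51.40) = 2.022 in
L_e = K·L = 1 × 298 = 298.0 in
λ = L_e / r_min = 298.00 / 2.022 = 147

λ ≈ 147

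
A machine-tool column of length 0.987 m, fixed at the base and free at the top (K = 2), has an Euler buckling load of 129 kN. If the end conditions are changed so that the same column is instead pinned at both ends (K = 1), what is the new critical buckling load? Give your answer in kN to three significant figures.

P_cr ∝ 1/K², so P_cr,new = P_cr,old × (K_old/K_new)² = 129 × (2/1)²
= 129 × 4.000 = 516 kN

P_cr ≈ 516 kN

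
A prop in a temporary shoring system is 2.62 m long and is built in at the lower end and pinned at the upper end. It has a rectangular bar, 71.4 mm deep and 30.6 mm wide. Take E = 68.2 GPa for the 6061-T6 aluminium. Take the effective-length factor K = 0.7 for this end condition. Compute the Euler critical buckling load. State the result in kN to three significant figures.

P_cr ≈ 34.1 kN

Buckling occurs about the weak axis: I_min = h·b³/12 with b = 30.6 mm (the shorter side).
I_min = 71.4×30.6³/12 = 1.705×10^5 mm⁴
I = 1.705×10^5 mm⁴ = 1.705×10^-7 m⁴
Effective length L_e = K·L = 0.7 × 2.62 = 1.834 m
P_cr = π²EI / L_e² = π² × 68.2×10⁹ × 1.705×10^-7 / 1.834² = 3.412×10^4 N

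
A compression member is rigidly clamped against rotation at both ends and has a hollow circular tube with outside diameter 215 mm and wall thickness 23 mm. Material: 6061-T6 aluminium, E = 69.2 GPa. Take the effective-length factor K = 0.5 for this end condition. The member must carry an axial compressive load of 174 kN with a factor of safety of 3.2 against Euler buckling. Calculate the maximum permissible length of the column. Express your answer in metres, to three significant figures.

Inner diameter d_i = 215 − 2×23 = 169.0 mm
I = π(d_o⁴ − d_i⁴)/64 = π(215⁴ − 169.0⁴)/64 = 6.485×10^7 mm⁴
I = 6.485×10^-5 m⁴
Required critical load P_cr = n·P = 3.2 × 174 = 556.8 kN = 5.568×10^5 N
From P_cr = π²EI/(K·L)²:  L = (1/K)·√(π²EI/P_cr) = (1/0.5)·√(π²×6.92×10^10×6.485×10^-5/5.568×10^5)
L = 17.8 m

L_max ≈ 17.8 m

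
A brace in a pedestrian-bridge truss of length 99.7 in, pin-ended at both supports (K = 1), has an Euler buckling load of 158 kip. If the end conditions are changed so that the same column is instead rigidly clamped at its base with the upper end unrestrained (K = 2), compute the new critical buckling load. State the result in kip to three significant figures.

P_cr ≈ 39.5 kip

P_cr ∝ 1/K², so P_cr,new = P_cr,old × (K_old/K_new)² = 158 × (1/2)²
= 158 × 0.2500 = 39.5 kip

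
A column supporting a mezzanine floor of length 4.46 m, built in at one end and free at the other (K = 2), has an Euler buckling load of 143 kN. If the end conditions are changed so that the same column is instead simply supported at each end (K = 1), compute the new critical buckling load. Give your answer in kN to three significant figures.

P_cr ∝ 1/K², so P_cr,new = P_cr,old × (K_old/K_new)² = 143 × (2/1)²
= 143 × 4.000 = 572 kN

P_cr ≈ 572 kN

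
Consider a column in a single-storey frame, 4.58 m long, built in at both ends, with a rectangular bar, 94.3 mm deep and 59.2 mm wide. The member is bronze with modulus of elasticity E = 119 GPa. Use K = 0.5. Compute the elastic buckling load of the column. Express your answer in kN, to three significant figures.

P_cr ≈ 365 kN

Buckling occurs about the weak axis: I_min = h·b³/12 with b = 59.2 mm (the shorter side).
I_min = 94.3×59.2³/12 = 1.630×10^6 mm⁴
I = 1.630×10^6 mm⁴ = 1.630×10^-6 m⁴
Effective length L_e = K·L = 0.5 × 4.58 = 2.290 m
P_cr = π²EI / L_e² = π² × 119×10⁹ × 1.630×10^-6 / 2.290² = 3.652×10^5 N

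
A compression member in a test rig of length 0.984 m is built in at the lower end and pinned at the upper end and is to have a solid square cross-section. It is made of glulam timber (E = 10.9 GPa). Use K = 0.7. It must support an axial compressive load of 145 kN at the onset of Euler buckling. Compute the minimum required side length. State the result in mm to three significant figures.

a ≈ 52.6 mm

L_e = K·L = 0.7 × 0.984 = 0.6888 m
Required I = P_cr·L_e²/(π²E) = 1.450×10^5 × 0.6888² / (π² × 1.09×10^10) = 6.395×10^-7 m⁴
I_req = 6.395×10^5 mm⁴
Solid square: I = a⁴/12  ⇒  a = (12I)^(1/4) = (12×6.395×10^5)^(1/4) = 52.6 mm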